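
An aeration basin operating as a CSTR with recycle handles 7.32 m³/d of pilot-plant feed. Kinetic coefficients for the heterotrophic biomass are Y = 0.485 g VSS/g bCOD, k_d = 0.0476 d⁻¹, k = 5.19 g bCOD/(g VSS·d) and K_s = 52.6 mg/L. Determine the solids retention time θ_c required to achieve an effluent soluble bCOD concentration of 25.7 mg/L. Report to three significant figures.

θ_c ≈ 1.28 d

At the target effluent, Y k S/(K_s+S) = 0.485×5.19×25.7/78.30 = 0.8262 d⁻¹.
1/θ_c = 0.8262 − 0.0476 = 0.7786 d⁻¹, so θ_c = 1.284 d.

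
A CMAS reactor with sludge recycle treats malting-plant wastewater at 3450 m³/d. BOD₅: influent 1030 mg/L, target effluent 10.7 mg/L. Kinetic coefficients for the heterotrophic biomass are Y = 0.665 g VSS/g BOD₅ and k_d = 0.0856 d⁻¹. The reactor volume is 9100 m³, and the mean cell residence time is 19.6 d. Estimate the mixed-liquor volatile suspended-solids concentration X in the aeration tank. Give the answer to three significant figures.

From V·X·(1 + k_d·θ_c) = Y·Q·(S₀ − S)·θ_c: X = 0.665 × 3450 × (1030 − 10.7) × 19.6 / [9100 × (1 + 0.0856 × 19.6)] = 1881 mg/L.

X ≈ 1880 mg/L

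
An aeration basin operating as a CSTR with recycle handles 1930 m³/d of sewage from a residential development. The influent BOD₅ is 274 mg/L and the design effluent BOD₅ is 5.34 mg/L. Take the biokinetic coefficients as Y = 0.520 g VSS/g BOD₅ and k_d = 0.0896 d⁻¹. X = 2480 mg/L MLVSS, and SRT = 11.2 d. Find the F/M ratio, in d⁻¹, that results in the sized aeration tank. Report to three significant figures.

F/M ≈ 0.351 d⁻¹

From the SRT design equation V = Y Q (S₀−S) θ_c / [X (1 + k_d θ_c)] = 0.520 × 1930 × (274 − 5.34) × 11.2 / [2480 × (1 + 0.0896 × 11.2)] = 3.02×10^6 / 4969 = 607.8 m³.
F/M = applied load / biomass = Q·S₀/(V·X) = 1930 × 274 / (607.8 × 2480) = 0.3508 d⁻¹.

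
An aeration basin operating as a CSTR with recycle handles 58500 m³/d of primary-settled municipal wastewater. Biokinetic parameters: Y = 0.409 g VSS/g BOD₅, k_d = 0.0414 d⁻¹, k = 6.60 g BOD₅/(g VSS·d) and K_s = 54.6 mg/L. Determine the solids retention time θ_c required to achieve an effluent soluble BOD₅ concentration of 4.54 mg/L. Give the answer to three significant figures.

At the target effluent, Y k S/(K_s+S) = 0.409×6.60×4.54/59.14 = 0.2072 d⁻¹.
Then 1/θ_c = μ − k_d = 0.2072 − 0.0414 = 0.1658 d⁻¹, giving θ_c = 6.030 d.

θ_c ≈ 6.03 d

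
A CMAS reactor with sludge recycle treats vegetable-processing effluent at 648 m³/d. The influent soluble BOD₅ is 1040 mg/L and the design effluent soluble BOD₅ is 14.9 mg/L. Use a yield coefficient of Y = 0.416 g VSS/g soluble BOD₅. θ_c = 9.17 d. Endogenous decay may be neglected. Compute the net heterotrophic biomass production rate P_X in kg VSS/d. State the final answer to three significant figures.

Since k_d ≈ 0, Y_obs = Y = 0.416 g VSS/g soluble BOD₅.
Mass of soluble BOD₅ removed per day: Q(S₀ − S) = 648 × 1025 g/m³ = 664.3 kg/d.
P_X = Y_obs · Q(S₀ − S) = 0.4160 × 664.3 = 276.3 kg VSS/d.

P_X ≈ 276 kg VSS/d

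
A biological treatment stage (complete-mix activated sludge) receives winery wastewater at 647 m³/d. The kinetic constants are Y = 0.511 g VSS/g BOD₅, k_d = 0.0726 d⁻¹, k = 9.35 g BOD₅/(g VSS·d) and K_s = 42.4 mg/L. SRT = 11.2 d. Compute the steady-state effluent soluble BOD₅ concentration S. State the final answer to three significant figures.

S ≈ 1.49 mg/L

For a completely mixed reactor with recycle the Lawrence–McCarty relation gives S = K_s·(1 + k_d·θ_c) / [θ_c·(Y·k − k_d) − 1] = 42.4 × (1 + 0.0726 × 11.2) / [11.2 × (0.511 × 9.35 − 0.0726) − 1] = 76.88 / 51.70 = 1.487 mg/L.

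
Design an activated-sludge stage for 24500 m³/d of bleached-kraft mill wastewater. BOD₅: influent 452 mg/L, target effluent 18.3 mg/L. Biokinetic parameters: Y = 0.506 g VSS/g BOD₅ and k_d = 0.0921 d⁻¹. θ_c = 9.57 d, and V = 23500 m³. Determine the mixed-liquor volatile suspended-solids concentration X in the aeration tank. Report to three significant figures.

X ≈ 1160 mg/L

From V·X·(1 + k_d·θ_c) = Y·Q·(S₀ − S)·θ_c: X = 0.506 × 24500 × (452 − 18.3) × 9.57 / [23500 × (1 + 0.0921 × 9.57)] = 1164 mg/L.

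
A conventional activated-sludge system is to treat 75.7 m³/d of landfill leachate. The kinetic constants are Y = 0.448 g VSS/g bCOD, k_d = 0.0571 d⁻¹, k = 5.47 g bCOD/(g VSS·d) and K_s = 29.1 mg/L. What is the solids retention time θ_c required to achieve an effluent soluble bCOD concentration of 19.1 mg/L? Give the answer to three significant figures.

θ_c ≈ 1.09 d

From 1/θ_c = Y·k·S/(K_s + S) − k_d: Y·k·S/(K_s+S) = 0.448 × 5.47 × 19.1 / (29.1 + 19.1) = 0.9711 d⁻¹.
θ_c = 1/(μ − k_d) = 1/(0.9711 − 0.0571) = 1/0.9140 = 1.094 d.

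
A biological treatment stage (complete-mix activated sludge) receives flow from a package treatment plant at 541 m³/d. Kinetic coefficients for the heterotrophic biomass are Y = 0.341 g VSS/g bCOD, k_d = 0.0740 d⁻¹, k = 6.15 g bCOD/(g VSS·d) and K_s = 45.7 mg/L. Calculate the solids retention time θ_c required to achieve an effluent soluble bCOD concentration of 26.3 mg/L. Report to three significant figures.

Specific growth rate at S = 26.3 mg/L: μ = YkS/(K_s+S) = 0.341·6.15·26.3/(45.7+26.3) = 0.7660 d⁻¹.
Then 1/θ_c = μ − k_d = 0.7660 − 0.0740 = 0.6920 d⁻¹, giving θ_c = 1.445 d.

θ_c ≈ 1.44 d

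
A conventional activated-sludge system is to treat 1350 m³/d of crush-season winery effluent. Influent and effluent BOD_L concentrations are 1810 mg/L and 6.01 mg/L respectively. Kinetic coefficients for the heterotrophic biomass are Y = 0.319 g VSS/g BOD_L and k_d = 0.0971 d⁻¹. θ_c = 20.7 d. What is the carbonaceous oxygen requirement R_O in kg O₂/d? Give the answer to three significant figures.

R_O ≈ 2070 kg O₂/d

Observed yield with endogenous decay: Y_obs = Y / (1 + k_d·θ_c) = 0.319 / (1 + 0.0971 × 20.7) = 0.319 / 3.010 = 0.1060 g VSS/g BOD_L.
ΔS = 1810 − 6.01 = 1804 mg/L, so the substrate removal rate is 1350 × 1804/1000 = 2435 kg BOD_L/d.
Net sludge production P_X = 0.1060 × 2435 = 258.1 kg VSS/d.
R_O = Q·(S₀ − S) − 1.42·P_X = 2435 − 1.42 × 258.1 = 2069 kg O₂/d.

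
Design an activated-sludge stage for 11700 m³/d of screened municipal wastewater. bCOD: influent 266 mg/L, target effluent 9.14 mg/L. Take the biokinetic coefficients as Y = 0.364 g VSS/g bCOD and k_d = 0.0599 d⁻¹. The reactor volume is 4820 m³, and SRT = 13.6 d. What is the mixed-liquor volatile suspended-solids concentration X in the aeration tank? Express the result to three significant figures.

From V·X·(1 + k_d·θ_c) = Y·Q·(S₀ − S)·θ_c: X = 0.364 × 11700 × (266 − 9.14) × 13.6 / [4820 × (1 + 0.0599 × 13.6)] = 1701 mg/L.

X ≈ 1700 mg/L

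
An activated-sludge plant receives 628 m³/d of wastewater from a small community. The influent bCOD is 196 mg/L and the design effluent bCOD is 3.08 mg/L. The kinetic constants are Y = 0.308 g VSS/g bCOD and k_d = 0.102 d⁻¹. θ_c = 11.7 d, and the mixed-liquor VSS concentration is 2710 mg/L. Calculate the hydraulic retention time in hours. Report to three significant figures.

τ ≈ 2.81 h

Rearranging the biomass balance for a CMAS with decay, V = Y·Q·ΔS·θ_c / [X·(1+k_d θ_c)] = 0.308 × 628 × (196 − 3.08) × 11.7 / [2710 × (1 + 0.102 × 11.7)] = 4.37×10^5 / 5944 = 73.45 m³.
Hydraulic retention time τ = V/Q = 73.45 / 628 = 0.1170 d = 2.807 h.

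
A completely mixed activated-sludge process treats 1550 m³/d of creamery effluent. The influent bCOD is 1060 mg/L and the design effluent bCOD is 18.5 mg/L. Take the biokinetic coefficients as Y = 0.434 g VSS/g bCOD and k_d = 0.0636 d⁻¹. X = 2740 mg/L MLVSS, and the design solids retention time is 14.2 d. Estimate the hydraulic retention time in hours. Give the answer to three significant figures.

τ ≈ 29.5 h

From the SRT design equation V = Y Q (S₀−S) θ_c / [X (1 + k_d θ_c)] = 0.434 × 1550 × (1060 − 18.5) × 14.2 / [2740 × (1 + 0.0636 × 14.2)] = 9.95×10^6 / 5215 = 1908 m³.
HRT = V/Q = 1908 m³ / 1550 m³·d⁻¹ = 1.231 d × 24 = 29.54 h.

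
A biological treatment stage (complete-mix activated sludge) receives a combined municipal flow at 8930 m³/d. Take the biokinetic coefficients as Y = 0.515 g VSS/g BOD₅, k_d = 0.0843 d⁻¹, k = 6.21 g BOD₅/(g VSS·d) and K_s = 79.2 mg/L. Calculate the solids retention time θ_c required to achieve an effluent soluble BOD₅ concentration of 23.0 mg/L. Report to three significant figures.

θ_c ≈ 1.57 d

Specific growth rate at S = 23.0 mg/L: μ = YkS/(K_s+S) = 0.515·6.21·23.0/(79.2+23.0) = 0.7197 d⁻¹.
Then 1/θ_c = μ − k_d = 0.7197 − 0.0843 = 0.6354 d⁻¹, giving θ_c = 1.574 d.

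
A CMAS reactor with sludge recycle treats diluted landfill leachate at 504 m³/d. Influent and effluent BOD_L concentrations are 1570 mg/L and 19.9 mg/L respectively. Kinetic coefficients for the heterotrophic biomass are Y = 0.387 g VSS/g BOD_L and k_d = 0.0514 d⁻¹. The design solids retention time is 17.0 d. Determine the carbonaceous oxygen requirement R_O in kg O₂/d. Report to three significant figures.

R_O ≈ 552 kg O₂/d

Correct the yield for decay: Y_obs = Y/(1 + k_d θ_c) = 0.387 / (1 + 0.0514 × 17.0) = 0.387 / 1.874 = 0.2065.
Substrate removed = Q·(S₀ − S) = 504 m³/d × (1570 − 19.9) g/m³ = 7.81×10^5 g/d = 781.3 kg/d.
Net sludge production P_X = 0.2065 × 781.3 = 161.4 kg VSS/d.
R_O = Q·(S₀ − S) − 1.42·P_X = 781.3 − 1.42 × 161.4 = 552.1 kg O₂/d.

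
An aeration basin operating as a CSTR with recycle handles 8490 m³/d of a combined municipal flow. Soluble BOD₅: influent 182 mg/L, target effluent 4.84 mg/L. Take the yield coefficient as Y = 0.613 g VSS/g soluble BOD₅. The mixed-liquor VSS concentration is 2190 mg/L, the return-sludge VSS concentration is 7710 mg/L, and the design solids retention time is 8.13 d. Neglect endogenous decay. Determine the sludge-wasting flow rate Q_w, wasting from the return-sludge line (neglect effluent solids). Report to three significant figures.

V·X = Y·Q·ΔS·θ_c gives V = 0.613 × 8490 × (182 − 4.84) × 8.13 / 2190 = 3423 m³.
θ_c = V·X/(Q_w·X_r) when wasting from the recycle, so Q_w = V·X/(θ_c·X_r) = 3423 × 2190 / (8.13 × 7710) = 119.6 m³/d.

Q_w ≈ 120 m³/d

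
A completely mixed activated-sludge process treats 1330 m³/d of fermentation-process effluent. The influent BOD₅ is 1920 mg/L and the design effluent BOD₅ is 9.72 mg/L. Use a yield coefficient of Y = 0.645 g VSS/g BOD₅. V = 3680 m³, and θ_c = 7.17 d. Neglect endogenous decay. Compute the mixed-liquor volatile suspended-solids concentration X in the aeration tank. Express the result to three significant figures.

Without decay, X = Y Q (S₀−S) θ_c / V = 0.645 × 1330 × (1920 − 9.72) × 7.17 / 3680 = 3193 mg/L.

X ≈ 3190 mg/L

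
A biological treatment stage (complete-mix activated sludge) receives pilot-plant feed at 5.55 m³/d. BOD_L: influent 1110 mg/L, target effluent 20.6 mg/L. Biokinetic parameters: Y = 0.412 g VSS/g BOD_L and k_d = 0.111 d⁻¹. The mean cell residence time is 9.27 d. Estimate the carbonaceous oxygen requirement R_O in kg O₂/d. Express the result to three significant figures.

Y_obs = Y / (1 + k_d θ_c) = 0.412 / (1 + 0.111 × 9.27) = 0.412 / 2.029 = 0.2031.
Q·(S₀ − S) = 5.55 × (1110 − 20.6) × 10⁻³ = 6.046 kg/d removed.
P_X = Y_obs·Q·(S₀ − S) = 0.2031 × 6.046 = 1.228 kg VSS/d.
R_O = Q·(S₀ − S) − 1.42·P_X = 6.046 − 1.42 × 1.228 = 4.303 kg O₂/d.

R_O ≈ 4.30 kg O₂/d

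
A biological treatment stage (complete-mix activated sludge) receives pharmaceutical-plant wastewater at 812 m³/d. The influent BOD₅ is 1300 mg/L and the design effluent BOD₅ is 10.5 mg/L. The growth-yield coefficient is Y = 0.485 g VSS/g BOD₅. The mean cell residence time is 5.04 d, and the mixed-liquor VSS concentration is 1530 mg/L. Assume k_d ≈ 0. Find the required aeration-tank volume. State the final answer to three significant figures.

V ≈ 1670 m³

With k_d = 0 the design equation reduces to V = Y Q (S₀−S) θ_c / X = 0.485 × 812 × (1300 − 10.5) × 5.04 / 1530 = 1673 m³.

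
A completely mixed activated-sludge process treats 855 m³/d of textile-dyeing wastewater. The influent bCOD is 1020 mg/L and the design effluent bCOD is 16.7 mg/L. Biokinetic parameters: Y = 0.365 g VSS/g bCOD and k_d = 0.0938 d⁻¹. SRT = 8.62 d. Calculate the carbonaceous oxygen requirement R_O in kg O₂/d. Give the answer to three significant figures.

R_O ≈ 612 kg O₂/d

Correct the yield for decay: Y_obs = Y/(1 + k_d θ_c) = 0.365 / (1 + 0.0938 × 8.62) = 0.365 / 1.809 = 0.2018.
ΔS = 1020 − 16.7 = 1003 mg/L, so the substrate removal rate is 855 × 1003/1000 = 857.8 kg bCOD/d.
P_X = Y_obs·Q·(S₀ − S) = 0.2018 × 857.8 = 173.1 kg VSS/d.
R_O = Q·(S₀ − S) − 1.42·P_X = 857.8 − 1.42 × 173.1 = 612.0 kg O₂/d.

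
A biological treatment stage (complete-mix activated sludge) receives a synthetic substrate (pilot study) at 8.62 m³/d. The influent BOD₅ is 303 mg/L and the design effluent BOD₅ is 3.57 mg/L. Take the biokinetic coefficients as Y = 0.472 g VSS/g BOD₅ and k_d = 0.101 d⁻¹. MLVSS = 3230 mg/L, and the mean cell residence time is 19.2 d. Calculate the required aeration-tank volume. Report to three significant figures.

From the SRT design equation V = Y Q (S₀−S) θ_c / [X (1 + k_d θ_c)] = 0.472 × 8.62 × (303 − 3.57) × 19.2 / [3230 × (1 + 0.101 × 19.2)] = 2.34×10^4 / 9494 = 2.464 m³.

V ≈ 2.46 m³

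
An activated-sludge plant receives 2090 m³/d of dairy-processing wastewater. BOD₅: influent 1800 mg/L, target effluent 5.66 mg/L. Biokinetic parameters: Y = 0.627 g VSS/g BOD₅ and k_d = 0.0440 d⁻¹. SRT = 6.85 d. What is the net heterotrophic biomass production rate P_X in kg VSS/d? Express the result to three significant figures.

The observed yield is Y_obs = Y/(1 + k_d·θ_c) = 0.627 / (1 + 0.0440 × 6.85) = 0.627 / 1.301 = 0.4818 g VSS per g BOD₅ removed.
Q·(S₀ − S) = 2090 × (1800 − 5.66) × 10⁻³ = 3750 kg/d removed.
So the net sludge growth is P_X = 0.4818 × 3750 = 1807 kg VSS/d.

P_X ≈ 1810 kg VSS/d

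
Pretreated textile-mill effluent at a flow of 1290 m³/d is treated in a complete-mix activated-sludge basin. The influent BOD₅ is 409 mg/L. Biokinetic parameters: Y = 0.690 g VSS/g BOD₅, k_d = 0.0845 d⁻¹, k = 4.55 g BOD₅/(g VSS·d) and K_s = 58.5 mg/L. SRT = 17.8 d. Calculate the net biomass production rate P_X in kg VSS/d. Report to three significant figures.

P_X ≈ 144 kg VSS/d

From the Monod/SRT balance for a CMAS, S = K_s·(1+k_d θ_c)/[θ_c·(Y k − k_d) − 1] = 58.5 × (1 + 0.0845 × 17.8) / [17.8 × (0.690 × 4.55 − 0.0845) − 1] = 146.5 / 53.38 = 2.744 mg/L.
Observed yield with endogenous decay: Y_obs = Y / (1 + k_d·θ_c) = 0.690 / (1 + 0.0845 × 17.8) = 0.690 / 2.504 = 0.2755 g VSS/g BOD₅.
Q·(S₀ − S) = 1290 × (409 − 2.74) × 10⁻³ = 524.1 kg/d removed.
Biomass produced: P_X = Y_obs·Q·ΔS = 0.2755 × 524.1 ≈ 144.4 kg VSS/d.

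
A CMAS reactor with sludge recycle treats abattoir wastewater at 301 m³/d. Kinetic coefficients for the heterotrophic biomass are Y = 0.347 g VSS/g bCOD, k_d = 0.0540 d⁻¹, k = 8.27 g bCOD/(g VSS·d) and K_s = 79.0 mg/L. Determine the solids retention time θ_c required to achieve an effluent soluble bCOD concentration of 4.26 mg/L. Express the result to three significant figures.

At the target effluent, Y k S/(K_s+S) = 0.347×8.27×4.26/83.26 = 0.1468 d⁻¹.
1/θ_c = 0.1468 − 0.0540 = 0.09283 d⁻¹, so θ_c = 10.77 d.

θ_c ≈ 10.8 d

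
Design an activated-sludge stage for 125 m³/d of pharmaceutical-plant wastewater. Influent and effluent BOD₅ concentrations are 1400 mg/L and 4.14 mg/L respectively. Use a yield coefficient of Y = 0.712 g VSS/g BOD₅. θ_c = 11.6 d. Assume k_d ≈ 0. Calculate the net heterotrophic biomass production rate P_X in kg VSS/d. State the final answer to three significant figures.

Since k_d ≈ 0, Y_obs = Y = 0.712 g VSS/g BOD₅.
Q·(S₀ − S) = 125 × (1400 − 4.14) × 10⁻³ = 174.5 kg/d removed.
Biomass produced: P_X = Y_obs·Q·ΔS = 0.7120 × 174.5 ≈ 124.2 kg VSS/d.

P_X ≈ 124 kg VSS/d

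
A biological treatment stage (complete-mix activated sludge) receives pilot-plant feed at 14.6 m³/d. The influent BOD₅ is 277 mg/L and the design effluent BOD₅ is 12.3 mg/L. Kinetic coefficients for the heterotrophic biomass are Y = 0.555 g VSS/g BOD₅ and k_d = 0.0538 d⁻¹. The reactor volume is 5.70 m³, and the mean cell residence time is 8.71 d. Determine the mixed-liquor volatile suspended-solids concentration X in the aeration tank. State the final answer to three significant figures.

X ≈ 2230 mg/L

From V·X·(1 + k_d·θ_c) = Y·Q·(S₀ − S)·θ_c: X = 0.555 × 14.6 × (277 − 12.3) × 8.71 / [5.70 × (1 + 0.0538 × 8.71)] = 2232 mg/L.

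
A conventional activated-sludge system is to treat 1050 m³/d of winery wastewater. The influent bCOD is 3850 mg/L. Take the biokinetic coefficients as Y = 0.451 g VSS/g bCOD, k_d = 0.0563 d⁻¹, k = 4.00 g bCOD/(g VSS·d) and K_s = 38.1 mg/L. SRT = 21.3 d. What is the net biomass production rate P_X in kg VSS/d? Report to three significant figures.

From the Monod/SRT balance for a CMAS, S = K_s·(1+k_d θ_c)/[θ_c·(Y k − k_d) − 1] = 38.1 × (1 + 0.0563 × 21.3) / [21.3 × (0.451 × 4.00 − 0.0563) − 1] = 83.79 / 36.23 = 2.313 mg/L.
Y_obs = Y / (1 + k_d θ_c) = 0.451 / (1 + 0.0563 × 21.3) = 0.451 / 2.199 = 0.2051.
Mass of bCOD removed per day: Q(S₀ − S) = 1050 × 3848 g/m³ = 4040 kg/d.
Biomass produced: P_X = Y_obs·Q·ΔS = 0.2051 × 4040 ≈ 828.5 kg VSS/d.

P_X ≈ 829 kg VSS/d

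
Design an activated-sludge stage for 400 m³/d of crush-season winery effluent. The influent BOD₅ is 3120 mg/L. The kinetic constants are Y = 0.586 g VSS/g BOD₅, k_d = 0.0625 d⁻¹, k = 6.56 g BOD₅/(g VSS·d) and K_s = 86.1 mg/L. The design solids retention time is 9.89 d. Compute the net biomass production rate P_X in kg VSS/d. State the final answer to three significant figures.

Effluent substrate depends only on kinetics and SRT: S = K_s(1 + k_d θ_c) / [θ_c(Yk − k_d) − 1] = 86.1 × (1 + 0.0625 × 9.89) / [9.89 × (0.586 × 6.56 − 0.0625) − 1] = 139.3 / 36.40 = 3.827 mg/L.
Y_obs = Y / (1 + k_d θ_c) = 0.586 / (1 + 0.0625 × 9.89) = 0.586 / 1.618 = 0.3621.
Substrate removed = Q·(S₀ − S) = 400 m³/d × (3120 − 3.83) g/m³ = 1.25×10^6 g/d = 1246 kg/d.
Net biomass production P_X = Y_obs × Q·(S₀ − S) = 0.3621 × 1246 = 451.4 kg VSS/d.

P_X ≈ 451 kg VSS/d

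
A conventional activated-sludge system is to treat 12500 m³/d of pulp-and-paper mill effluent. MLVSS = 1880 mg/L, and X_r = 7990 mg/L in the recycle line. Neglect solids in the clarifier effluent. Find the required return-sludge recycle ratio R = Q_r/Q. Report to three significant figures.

Mass balance around the secondary clarifier (neglecting effluent solids): R = X / (X_r − X) = 1880 / (7990 − 1880) = 0.3077.

R ≈ 0.308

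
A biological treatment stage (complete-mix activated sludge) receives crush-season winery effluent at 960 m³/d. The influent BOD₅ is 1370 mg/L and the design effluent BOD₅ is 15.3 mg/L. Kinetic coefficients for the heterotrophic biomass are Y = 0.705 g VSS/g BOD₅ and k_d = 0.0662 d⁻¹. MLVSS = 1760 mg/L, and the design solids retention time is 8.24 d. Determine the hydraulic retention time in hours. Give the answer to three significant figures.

τ ≈ 69.4 h

Rearranging the biomass balance for a CMAS with decay, V = Y·Q·ΔS·θ_c / [X·(1+k_d θ_c)] = 0.705 × 960 × (1370 − 15.3) × 8.24 / [1760 × (1 + 0.0662 × 8.24)] = 7.55×10^6 / 2720 = 2777 m³.
τ = V/Q = 2777/960 = 2.893 d, or 69.44 h.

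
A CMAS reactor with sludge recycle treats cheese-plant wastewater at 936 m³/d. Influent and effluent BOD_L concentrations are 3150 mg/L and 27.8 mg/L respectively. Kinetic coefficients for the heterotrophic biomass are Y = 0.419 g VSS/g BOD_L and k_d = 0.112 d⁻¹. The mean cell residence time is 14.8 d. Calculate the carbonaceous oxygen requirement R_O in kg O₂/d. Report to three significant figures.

R_O ≈ 2270 kg O₂/d

Y_obs = Y / (1 + k_d θ_c) = 0.419 / (1 + 0.112 × 14.8) = 0.419 / 2.658 = 0.1577.
Mass of BOD_L removed per day: Q(S₀ − S) = 936 × 3122 g/m³ = 2922 kg/d.
P_X = Y_obs·Q·(S₀ − S) = 0.1577 × 2922 = 460.7 kg VSS/d.
R_O = Q·(S₀ − S) − 1.42·P_X = 2922 − 1.42 × 460.7 = 2268 kg O₂/d.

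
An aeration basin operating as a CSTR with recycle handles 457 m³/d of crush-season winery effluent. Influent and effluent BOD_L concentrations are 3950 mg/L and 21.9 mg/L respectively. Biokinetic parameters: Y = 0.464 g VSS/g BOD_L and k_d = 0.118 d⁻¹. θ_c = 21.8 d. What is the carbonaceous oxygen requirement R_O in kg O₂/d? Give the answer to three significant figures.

R_O ≈ 1460 kg O₂/d

Y_obs = Y / (1 + k_d θ_c) = 0.464 / (1 + 0.118 × 21.8) = 0.464 / 3.572 = 0.1299.
Substrate removed = Q·(S₀ − S) = 457 m³/d × (3950 − 21.9) g/m³ = 1.8×10^6 g/d = 1795 kg/d.
Net sludge production P_X = 0.1299 × 1795 = 233.2 kg VSS/d.
Carbonaceous O₂ demand = substrate oxidised − cell-mass equivalent = 1795 − 1.42 × 233.2 = 1464 kg O₂/d.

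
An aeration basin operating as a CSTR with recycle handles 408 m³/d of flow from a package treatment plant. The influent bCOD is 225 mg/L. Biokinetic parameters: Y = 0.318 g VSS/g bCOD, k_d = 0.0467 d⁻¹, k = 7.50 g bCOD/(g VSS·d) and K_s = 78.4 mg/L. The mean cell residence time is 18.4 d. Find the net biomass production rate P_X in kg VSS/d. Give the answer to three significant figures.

P_X ≈ 15.5 kg VSS/d

Effluent substrate depends only on kinetics and SRT: S = K_s(1 + k_d θ_c) / [θ_c(Yk − k_d) − 1] = 78.4 × (1 + 0.0467 × 18.4) / [18.4 × (0.318 × 7.50 − 0.0467) − 1] = 145.8 / 42.02 = 3.469 mg/L.
The observed yield is Y_obs = Y/(1 + k_d·θ_c) = 0.318 / (1 + 0.0467 × 18.4) = 0.318 / 1.859 = 0.1710 g VSS per g bCOD removed.
Mass of bCOD removed per day: Q(S₀ − S) = 408 × 221.5 g/m³ = 90.38 kg/d.
So the net sludge growth is P_X = 0.1710 × 90.38 = 15.46 kg VSS/d.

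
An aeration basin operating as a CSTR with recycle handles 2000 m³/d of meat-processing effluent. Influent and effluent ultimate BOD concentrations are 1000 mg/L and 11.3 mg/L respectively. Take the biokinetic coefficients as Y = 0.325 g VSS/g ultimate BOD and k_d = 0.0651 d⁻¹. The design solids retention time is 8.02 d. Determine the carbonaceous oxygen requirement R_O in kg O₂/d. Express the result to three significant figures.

Correct the yield for decay: Y_obs = Y/(1 + k_d θ_c) = 0.325 / (1 + 0.0651 × 8.02) = 0.325 / 1.522 = 0.2135.
Substrate removed = Q·(S₀ − S) = 2000 m³/d × (1000 − 11.3) g/m³ = 1.98×10^6 g/d = 1977 kg/d.
P_X = Y_obs·Q·(S₀ − S) = 0.2135 × 1977 = 422.2 kg VSS/d.
R_O = Q·ΔS − 1.42 P_X = 1977 − 599.5 = 1378 kg O₂/d.

R_O ≈ 1380 kg O₂/d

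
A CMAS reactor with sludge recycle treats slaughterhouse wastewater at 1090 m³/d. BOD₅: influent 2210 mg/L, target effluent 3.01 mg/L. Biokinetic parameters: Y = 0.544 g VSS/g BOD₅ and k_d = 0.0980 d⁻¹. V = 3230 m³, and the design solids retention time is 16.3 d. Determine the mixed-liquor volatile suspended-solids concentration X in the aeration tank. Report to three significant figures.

From V·X·(1 + k_d·θ_c) = Y·Q·(S₀ − S)·θ_c: X = 0.544 × 1090 × (2210 − 3.01) × 16.3 / [3230 × (1 + 0.0980 × 16.3)] = 2543 mg/L.

X ≈ 2540 mg/L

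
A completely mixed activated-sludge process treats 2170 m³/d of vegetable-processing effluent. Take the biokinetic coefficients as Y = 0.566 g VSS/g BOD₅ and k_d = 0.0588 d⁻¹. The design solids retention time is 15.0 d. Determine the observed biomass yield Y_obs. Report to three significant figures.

Correct the yield for decay: Y_obs = Y/(1 + k_d θ_c) = 0.566 / (1 + 0.0588 × 15.0) = 0.566 / 1.882 = 0.3007.

Y_obs ≈ 0.301 g VSS/g BOD₅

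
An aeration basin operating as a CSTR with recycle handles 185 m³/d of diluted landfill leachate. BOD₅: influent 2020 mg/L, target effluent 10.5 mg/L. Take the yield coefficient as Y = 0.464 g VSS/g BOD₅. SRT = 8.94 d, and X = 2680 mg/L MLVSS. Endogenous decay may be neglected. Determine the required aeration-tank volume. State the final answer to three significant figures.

V ≈ 575 m³

With k_d = 0 the design equation reduces to V = Y Q (S₀−S) θ_c / X = 0.464 × 185 × (2020 − 10.5) × 8.94 / 2680 = 575.4 m³.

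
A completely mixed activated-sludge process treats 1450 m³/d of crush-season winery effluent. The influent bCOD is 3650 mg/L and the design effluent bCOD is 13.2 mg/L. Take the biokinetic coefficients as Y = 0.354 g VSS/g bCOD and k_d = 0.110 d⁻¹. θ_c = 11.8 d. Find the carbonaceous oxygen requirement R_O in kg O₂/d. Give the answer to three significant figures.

R_O ≈ 4120 kg O₂/d

Y_obs = Y / (1 + k_d θ_c) = 0.354 / (1 + 0.110 × 11.8) = 0.354 / 2.298 = 0.1540.
Substrate removed = Q·(S₀ − S) = 1450 m³/d × (3650 − 13.2) g/m³ = 5.27×10^6 g/d = 5273 kg/d.
Biomass synthesised: P_X = Y_obs × 5273 = 812.3 kg VSS/d.
R_O = Q·(S₀ − S) − 1.42·P_X = 5273 − 1.42 × 812.3 = 4120 kg O₂/d.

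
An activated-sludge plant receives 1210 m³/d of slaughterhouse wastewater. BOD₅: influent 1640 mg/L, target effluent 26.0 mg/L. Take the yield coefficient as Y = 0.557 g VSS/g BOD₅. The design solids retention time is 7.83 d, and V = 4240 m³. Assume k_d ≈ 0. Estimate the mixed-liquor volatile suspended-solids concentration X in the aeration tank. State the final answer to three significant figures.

From V·X = Y·Q·(S₀ − S)·θ_c (decay neglected): X = 0.557 × 1210 × (1640 − 26.0) × 7.83 / 4240 = 2009 mg/L.

X ≈ 2010 mg/L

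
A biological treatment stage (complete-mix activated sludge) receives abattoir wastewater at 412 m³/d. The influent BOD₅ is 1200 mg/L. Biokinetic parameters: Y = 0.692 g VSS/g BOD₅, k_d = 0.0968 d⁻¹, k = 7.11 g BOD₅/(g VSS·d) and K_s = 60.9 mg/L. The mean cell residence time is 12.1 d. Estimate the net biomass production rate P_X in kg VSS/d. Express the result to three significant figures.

For a completely mixed reactor with recycle the Lawrence–McCarty relation gives S = K_s·(1 + k_d·θ_c) / [θ_c·(Y·k − k_d) − 1] = 60.9 × (1 + 0.0968 × 12.1) / [12.1 × (0.692 × 7.11 − 0.0968) − 1] = 132.2 / 57.36 = 2.305 mg/L.
Observed yield with endogenous decay: Y_obs = Y / (1 + k_d·θ_c) = 0.692 / (1 + 0.0968 × 12.1) = 0.692 / 2.171 = 0.3187 g VSS/g BOD₅.
Substrate removed = Q·(S₀ − S) = 412 m³/d × (1200 − 2.31) g/m³ = 4.93×10^5 g/d = 493.4 kg/d.
Net biomass production P_X = Y_obs × Q·(S₀ − S) = 0.3187 × 493.4 = 157.3 kg VSS/d.

P_X ≈ 157 kg VSS/d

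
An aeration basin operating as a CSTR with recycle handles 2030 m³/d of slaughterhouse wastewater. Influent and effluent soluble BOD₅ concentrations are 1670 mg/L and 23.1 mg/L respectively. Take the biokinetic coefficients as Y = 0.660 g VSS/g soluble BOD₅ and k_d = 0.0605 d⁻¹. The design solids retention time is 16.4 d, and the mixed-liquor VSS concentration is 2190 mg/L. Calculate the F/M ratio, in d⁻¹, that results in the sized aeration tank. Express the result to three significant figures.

F/M ≈ 0.187 d⁻¹

Steady-state biomass mass balance: V·X·(1 + k_d·θ_c) = Y·Q·(S₀ − S)·θ_c, so V = 0.660 × 2030 × (1670 − 23.1) × 16.4 / [2190 × (1 + 0.0605 × 16.4)] = 3.62×10^7 / 4363 = 8294 m³.
F/M = applied load / biomass = Q·S₀/(V·X) = 2030 × 1670 / (8294 × 2190) = 0.1866 d⁻¹.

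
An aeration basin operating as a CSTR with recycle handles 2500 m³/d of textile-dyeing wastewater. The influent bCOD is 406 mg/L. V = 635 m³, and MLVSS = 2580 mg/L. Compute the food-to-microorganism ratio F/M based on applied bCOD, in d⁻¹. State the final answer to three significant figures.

Food-to-microorganism ratio F/M = Q S₀ / (V X) = 2500 × 406 / (635.0 × 2580) = 0.6195 d⁻¹.

F/M ≈ 0.620 d⁻¹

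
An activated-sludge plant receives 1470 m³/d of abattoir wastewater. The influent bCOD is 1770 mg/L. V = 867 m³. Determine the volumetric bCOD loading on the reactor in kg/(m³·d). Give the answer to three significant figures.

Applied bCOD load per unit volume = Q·S₀/V = (1470 × 1770/1000)/867.0 = 3.001 kg bCOD·m⁻³·d⁻¹.

L_v ≈ 3.00 kg bCOD/(m³·d)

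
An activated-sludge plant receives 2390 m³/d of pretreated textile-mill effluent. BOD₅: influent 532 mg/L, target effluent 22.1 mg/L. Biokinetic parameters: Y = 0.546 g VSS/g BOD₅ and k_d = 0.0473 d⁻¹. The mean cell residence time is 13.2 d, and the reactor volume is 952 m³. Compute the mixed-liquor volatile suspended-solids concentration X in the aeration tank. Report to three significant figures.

Solving the biomass balance for X: X = Y Q (S₀−S) θ_c / [V (1+k_d θ_c)] = 0.546 × 2390 × (532 − 22.1) × 13.2 / [952 × (1 + 0.0473 × 13.2)] = 5680 mg/L.

X ≈ 5680 mg/L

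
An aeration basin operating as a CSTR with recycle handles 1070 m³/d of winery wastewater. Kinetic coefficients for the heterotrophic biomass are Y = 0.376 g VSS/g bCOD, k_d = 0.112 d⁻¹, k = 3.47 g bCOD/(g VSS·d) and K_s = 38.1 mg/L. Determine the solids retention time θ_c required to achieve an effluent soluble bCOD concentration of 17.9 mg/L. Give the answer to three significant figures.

At the target effluent, Y k S/(K_s+S) = 0.376×3.47×17.9/56.00 = 0.4170 d⁻¹.
1/θ_c = 0.4170 − 0.112 = 0.3050 d⁻¹, so θ_c = 3.278 d.

θ_c ≈ 3.28 d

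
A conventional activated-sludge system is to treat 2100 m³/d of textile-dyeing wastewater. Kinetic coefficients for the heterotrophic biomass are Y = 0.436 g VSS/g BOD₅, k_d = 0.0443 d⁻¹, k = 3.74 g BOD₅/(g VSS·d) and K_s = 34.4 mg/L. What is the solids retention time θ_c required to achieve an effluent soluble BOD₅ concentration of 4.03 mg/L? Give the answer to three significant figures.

θ_c ≈ 7.89 d

From 1/θ_c = Y·k·S/(K_s + S) − k_d: Y·k·S/(K_s+S) = 0.436 × 3.74 × 4.03 / (34.4 + 4.03) = 0.1710 d⁻¹.
θ_c = 1/(μ − k_d) = 1/(0.1710 − 0.0443) = 1/0.1267 = 7.893 d.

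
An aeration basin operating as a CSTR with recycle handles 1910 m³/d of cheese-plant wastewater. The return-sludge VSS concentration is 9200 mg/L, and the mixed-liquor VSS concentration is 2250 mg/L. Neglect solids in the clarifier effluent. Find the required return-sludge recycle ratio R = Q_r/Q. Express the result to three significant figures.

R ≈ 0.324

Solids balance on the clarifier gives (1+R)X = R·X_r, so R = X/(X_r − X) = 2250 / (9200 − 2250) = 0.3237.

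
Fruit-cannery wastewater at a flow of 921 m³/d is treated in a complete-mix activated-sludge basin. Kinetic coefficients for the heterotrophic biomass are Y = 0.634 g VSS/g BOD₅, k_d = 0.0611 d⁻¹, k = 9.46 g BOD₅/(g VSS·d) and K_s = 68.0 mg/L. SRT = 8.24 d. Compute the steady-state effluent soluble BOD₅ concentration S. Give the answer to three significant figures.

From the Monod/SRT balance for a CMAS, S = K_s·(1+k_d θ_c)/[θ_c·(Y k − k_d) − 1] = 68.0 × (1 + 0.0611 × 8.24) / [8.24 × (0.634 × 9.46 − 0.0611) − 1] = 102.2 / 47.92 = 2.134 mg/L.

S ≈ 2.13 mg/L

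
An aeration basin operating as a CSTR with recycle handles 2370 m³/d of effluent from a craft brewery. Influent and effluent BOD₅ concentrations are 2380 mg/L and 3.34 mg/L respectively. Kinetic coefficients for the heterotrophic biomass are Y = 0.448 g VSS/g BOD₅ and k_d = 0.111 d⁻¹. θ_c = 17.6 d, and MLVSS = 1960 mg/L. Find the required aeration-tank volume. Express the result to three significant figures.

V ≈ 7670 m³

Rearranging the biomass balance for a CMAS with decay, V = Y·Q·ΔS·θ_c / [X·(1+k_d θ_c)] = 0.448 × 2370 × (2380 − 3.34) × 17.6 / [1960 × (1 + 0.111 × 17.6)] = 4.44×10^7 / 5789 = 7672 m³.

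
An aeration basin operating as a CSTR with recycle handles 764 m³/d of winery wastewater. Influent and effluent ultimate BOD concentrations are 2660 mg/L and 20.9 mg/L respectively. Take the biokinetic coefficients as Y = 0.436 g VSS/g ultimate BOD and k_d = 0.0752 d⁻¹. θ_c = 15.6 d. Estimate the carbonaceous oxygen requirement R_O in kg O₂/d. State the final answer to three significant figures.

The observed yield is Y_obs = Y/(1 + k_d·θ_c) = 0.436 / (1 + 0.0752 × 15.6) = 0.436 / 2.173 = 0.2006 g VSS per g ultimate BOD removed.
Substrate removed = Q·(S₀ − S) = 764 m³/d × (2660 − 20.9) g/m³ = 2.02×10^6 g/d = 2016 kg/d.
P_X = Y_obs·Q·(S₀ − S) = 0.2006 × 2016 = 404.5 kg VSS/d.
Carbonaceous O₂ demand = substrate oxidised − cell-mass equivalent = 2016 − 1.42 × 404.5 = 1442 kg O₂/d.

R_O ≈ 1440 kg O₂/d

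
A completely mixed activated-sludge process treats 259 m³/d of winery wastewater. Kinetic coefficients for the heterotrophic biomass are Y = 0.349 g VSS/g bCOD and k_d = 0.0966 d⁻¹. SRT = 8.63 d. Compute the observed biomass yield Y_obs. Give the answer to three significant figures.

Y_obs ≈ 0.190 g VSS/g bCOD

Correct the yield for decay: Y_obs = Y/(1 + k_d θ_c) = 0.349 / (1 + 0.0966 × 8.63) = 0.349 / 1.834 = 0.1903.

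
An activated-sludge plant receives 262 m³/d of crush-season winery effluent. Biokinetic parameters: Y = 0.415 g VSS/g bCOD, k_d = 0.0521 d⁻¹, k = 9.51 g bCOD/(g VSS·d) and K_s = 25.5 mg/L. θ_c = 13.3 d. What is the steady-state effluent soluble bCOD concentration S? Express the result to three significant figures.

S ≈ 0.850 mg/L

From the Monod/SRT balance for a CMAS, S = K_s·(1+k_d θ_c)/[θ_c·(Y k − k_d) − 1] = 25.5 × (1 + 0.0521 × 13.3) / [13.3 × (0.415 × 9.51 − 0.0521) − 1] = 43.17 / 50.80 = 0.8498 mg/L.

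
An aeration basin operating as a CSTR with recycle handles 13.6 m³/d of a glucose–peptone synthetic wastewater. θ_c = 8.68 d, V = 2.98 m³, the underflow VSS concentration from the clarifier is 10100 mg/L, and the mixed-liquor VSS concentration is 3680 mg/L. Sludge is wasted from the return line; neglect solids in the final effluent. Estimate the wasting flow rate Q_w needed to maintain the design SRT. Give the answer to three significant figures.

Q_w = (V·X)/(θ_c X_r) = 2.980 × 3680 / (8.68 × 10100) = 0.1251 m³/d.

Q_w ≈ 0.125 m³/d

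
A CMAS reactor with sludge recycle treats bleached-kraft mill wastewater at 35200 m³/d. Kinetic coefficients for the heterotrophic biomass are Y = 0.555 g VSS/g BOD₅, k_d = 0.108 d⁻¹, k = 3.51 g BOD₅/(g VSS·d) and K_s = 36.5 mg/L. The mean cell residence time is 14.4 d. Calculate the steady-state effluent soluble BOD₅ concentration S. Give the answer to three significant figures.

For a completely mixed reactor with recycle the Lawrence–McCarty relation gives S = K_s·(1 + k_d·θ_c) / [θ_c·(Y·k − k_d) − 1] = 36.5 × (1 + 0.108 × 14.4) / [14.4 × (0.555 × 3.51 − 0.108) − 1] = 93.26 / 25.50 = 3.658 mg/L.

S ≈ 3.66 mg/L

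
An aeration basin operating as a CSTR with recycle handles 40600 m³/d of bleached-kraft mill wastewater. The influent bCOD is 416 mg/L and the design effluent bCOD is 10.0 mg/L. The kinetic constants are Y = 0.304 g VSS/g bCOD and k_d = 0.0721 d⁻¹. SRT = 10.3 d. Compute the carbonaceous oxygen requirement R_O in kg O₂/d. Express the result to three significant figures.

R_O ≈ 12400 kg O₂/d

Observed yield with endogenous decay: Y_obs = Y / (1 + k_d·θ_c) = 0.304 / (1 + 0.0721 × 10.3) = 0.304 / 1.743 = 0.1744 g VSS/g bCOD.
ΔS = 416 − 10.0 = 406.0 mg/L, so the substrate removal rate is 40600 × 406.0/1000 = 16484 kg bCOD/d.
Biomass synthesised: P_X = Y_obs × 16484 = 2876 kg VSS/d.
R_O = Q·(S₀ − S) − 1.42·P_X = 16484 − 1.42 × 2876 = 12400 kg O₂/d.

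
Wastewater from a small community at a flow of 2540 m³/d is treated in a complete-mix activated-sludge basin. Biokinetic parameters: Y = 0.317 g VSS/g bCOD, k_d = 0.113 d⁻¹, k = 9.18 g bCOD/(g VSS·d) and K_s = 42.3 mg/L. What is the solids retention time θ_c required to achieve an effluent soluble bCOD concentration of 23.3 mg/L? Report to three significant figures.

θ_c ≈ 1.09 d

At the target effluent, Y k S/(K_s+S) = 0.317×9.18×23.3/65.60 = 1.034 d⁻¹.
Then 1/θ_c = μ − k_d = 1.034 − 0.113 = 0.9206 d⁻¹, giving θ_c = 1.086 d.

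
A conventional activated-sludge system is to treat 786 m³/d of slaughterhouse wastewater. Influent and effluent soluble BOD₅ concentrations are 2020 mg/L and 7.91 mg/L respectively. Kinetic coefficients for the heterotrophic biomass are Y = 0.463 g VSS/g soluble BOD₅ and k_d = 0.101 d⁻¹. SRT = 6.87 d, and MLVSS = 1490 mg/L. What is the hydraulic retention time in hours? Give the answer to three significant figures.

τ ≈ 60.9 h

Steady-state biomass mass balance: V·X·(1 + k_d·θ_c) = Y·Q·(S₀ − S)·θ_c, so V = 0.463 × 786 × (2020 − 7.91) × 6.87 / [1490 × (1 + 0.101 × 6.87)] = 5.03×10^6 / 2524 = 1993 m³.
HRT = V/Q = 1993 m³ / 786 m³·d⁻¹ = 2.536 d × 24 = 60.86 h.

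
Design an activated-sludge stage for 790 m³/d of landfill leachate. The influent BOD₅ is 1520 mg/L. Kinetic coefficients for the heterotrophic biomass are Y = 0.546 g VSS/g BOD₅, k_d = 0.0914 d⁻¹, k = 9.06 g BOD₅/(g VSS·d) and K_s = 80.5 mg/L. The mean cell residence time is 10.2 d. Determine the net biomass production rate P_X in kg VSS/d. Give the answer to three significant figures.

From the Monod/SRT balance for a CMAS, S = K_s·(1+k_d θ_c)/[θ_c·(Y k − k_d) − 1] = 80.5 × (1 + 0.0914 × 10.2) / [10.2 × (0.546 × 9.06 − 0.0914) − 1] = 155.5 / 48.52 = 3.206 mg/L.
Y_obs = Y / (1 + k_d θ_c) = 0.546 / (1 + 0.0914 × 10.2) = 0.546 / 1.932 = 0.2826.
Mass of BOD₅ removed per day: Q(S₀ − S) = 790 × 1517 g/m³ = 1198 kg/d.
So the net sludge growth is P_X = 0.2826 × 1198 = 338.6 kg VSS/d.

P_X ≈ 339 kg VSS/d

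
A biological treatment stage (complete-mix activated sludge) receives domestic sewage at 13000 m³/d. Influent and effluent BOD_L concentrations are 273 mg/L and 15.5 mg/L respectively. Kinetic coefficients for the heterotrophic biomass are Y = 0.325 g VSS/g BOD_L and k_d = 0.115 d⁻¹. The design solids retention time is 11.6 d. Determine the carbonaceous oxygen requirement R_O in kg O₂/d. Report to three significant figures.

The observed yield is Y_obs = Y/(1 + k_d·θ_c) = 0.325 / (1 + 0.115 × 11.6) = 0.325 / 2.334 = 0.1392 g VSS per g BOD_L removed.
Q·(S₀ − S) = 13000 × (273 − 15.5) × 10⁻³ = 3348 kg/d removed.
Net sludge production P_X = 0.1392 × 3348 = 466.1 kg VSS/d.
Carbonaceous O₂ demand = substrate oxidised − cell-mass equivalent = 3348 − 1.42 × 466.1 = 2686 kg O₂/d.

R_O ≈ 2690 kg O₂/d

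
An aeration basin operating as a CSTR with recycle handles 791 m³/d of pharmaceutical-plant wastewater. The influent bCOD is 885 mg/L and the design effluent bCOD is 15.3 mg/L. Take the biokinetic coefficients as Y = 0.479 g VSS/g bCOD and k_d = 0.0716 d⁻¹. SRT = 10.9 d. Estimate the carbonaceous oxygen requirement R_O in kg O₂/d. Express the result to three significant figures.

Observed yield with endogenous decay: Y_obs = Y / (1 + k_d·θ_c) = 0.479 / (1 + 0.0716 × 10.9) = 0.479 / 1.780 = 0.2690 g VSS/g bCOD.
Mass of bCOD removed per day: Q(S₀ − S) = 791 × 869.7 g/m³ = 687.9 kg/d.
Net sludge production P_X = 0.2690 × 687.9 = 185.1 kg VSS/d.
R_O = Q·ΔS − 1.42 P_X = 687.9 − 262.8 = 425.1 kg O₂/d.

R_O ≈ 425 kg O₂/d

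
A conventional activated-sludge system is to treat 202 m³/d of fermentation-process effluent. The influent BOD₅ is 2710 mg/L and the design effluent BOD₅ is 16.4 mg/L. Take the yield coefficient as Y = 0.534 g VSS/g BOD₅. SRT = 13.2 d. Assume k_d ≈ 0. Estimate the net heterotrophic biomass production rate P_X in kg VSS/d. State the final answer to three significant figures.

No decay correction is needed, so Y_obs = Y = 0.534.
Substrate removed = Q·(S₀ − S) = 202 m³/d × (2710 − 16.4) g/m³ = 5.44×10^5 g/d = 544.1 kg/d.
So the net sludge growth is P_X = 0.5340 × 544.1 = 290.6 kg VSS/d.

P_X ≈ 291 kg VSS/d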